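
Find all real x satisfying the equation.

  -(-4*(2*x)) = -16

Step 1. [-(-4*(2*x)) = -16] LHS negated; negate both sides, so neg: -4*(2*x) = 16.
Step 2. [-4*(2*x) = 16] -4 out front; divide by -4, so div: 2*x = -4.
Step 3. [2*x = -4] 2 out front; divide by 2. So div: x = -2.

Answer: x ∈ {-2}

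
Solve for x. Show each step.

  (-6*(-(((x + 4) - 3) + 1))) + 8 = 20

Step 1. [(-6*(-(((x + 4) - 3) + 1))) + 8 = 20] peel the +8: subtract 8 from each side. So sub: -6*(-(((x + 4) - 3) + 1)) = 12.
Step 2. [-6*(-(((x + 4) - 3) + 1)) = 12] leading coefficient -6: divide by -6, so div: -(((x + 4) - 3) + 1) = -2.
Step 3. [-(((x + 4) - 3) + 1) = -2] LHS negated; negate both sides ⇒ neg: ((x + 4) - 3) + 1 = 2.
Step 4. [((x + 4) - 3) + 1 = 2] subtract 1: x sits inside (… + 1), so sub: (x + 4) - 3 = 1.
Step 5. [(x + 4) - 3 = 1] the outer -3 inverts by adding 3. So sub: x + 4 = 4.
Step 6. [x + 4 = 4] 4 comes off first (subtract 4), so sub: x = 0.

Answer: x ∈ {0}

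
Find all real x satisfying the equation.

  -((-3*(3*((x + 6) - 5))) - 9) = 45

Step 1. [-((-3*(3*((x + 6) - 5))) - 9) = 45] LHS negated; negate both sides ⇒ neg: (-3*(3*((x + 6) - 5))) - 9 = -45.
Step 2. [(-3*(3*((x + 6) - 5))) - 9 = -45] common factor -3 (LHS and -45) — divide through ⇒ factor: (3*((x + 6) - 5)) + 3 = 15.
Step 3. [(3*((x + 6) - 5)) + 3 = 15] +3 is outermost — subtract 3 both sides ⇒ sub: 3*((x + 6) - 5) = 12.
Step 4. [3*((x + 6) - 5) = 12] leading coefficient 3: divide by 3. So div: (x + 6) - 5 = 4.
Step 5. [(x + 6) - 5 = 4] -5 is outermost — add 5 both sides, so sub: x + 6 = 9.
Step 6. [x + 6 = 9] the outer +6 inverts by subtracting 6, so sub: x = 3.

Answer: x ∈ {3}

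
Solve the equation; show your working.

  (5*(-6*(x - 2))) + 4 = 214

Step 1. [(5*(-6*(x - 2))) + 4 = 214] peel the +4: subtract 4 from each side ⇒ sub: 5*(-6*(x - 2)) = 210.
Step 2. [5*(-6*(x - 2)) = 210] 5 out front; divide by 5, so div: -6*(x - 2) = 42.
Step 3. [-6*(x - 2) = 42] -6 out front; divide by -6 ⇒ div: x - 2 = -7.
Step 4. [x - 2 = -7] -2 is outermost — add 2 both sides. So sub: x = -5.

Answer: x ∈ {-5}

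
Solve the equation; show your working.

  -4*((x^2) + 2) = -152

Step 1. [-4*((x^2) + 2) = -152] LHS = -4·(…); ÷-4 both sides ⇒ div: (x^2) + 2 = 38.
Step 2. [(x^2) + 2 = 38] +2 is outermost — subtract 2 both sides. So sub: x^2 = 36.
Step 3. [x^2 = 36] 36 ≥ 0, LHS is (·)² — take ±√, so sqrt: x = 6 or -6.

Answer: x ∈ {-6, 6}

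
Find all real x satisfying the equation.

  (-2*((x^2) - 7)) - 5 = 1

Step 1. [(-2*((x^2) - 7)) - 5 = 1] peel the -5: add 5 from each side ⇒ sub: -2*((x^2) - 7) = 6.
Step 2. [-2*((x^2) - 7) = 6] -2·(inner) — divide through by -2 ⇒ div: (x^2) - 7 = -3.
Step 3. [(x^2) - 7 = -3] add 7: x sits inside (… - 7), so sub: x^2 = 4.
Step 4. [x^2 = 4] √ both sides: 4 ≥ 0 gives two branches. So sqrt: x = 2 or -2.

Answer: x ∈ {-2, 2}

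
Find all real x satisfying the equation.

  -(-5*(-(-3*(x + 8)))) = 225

Step 1. [-(-5*(-(-3*(x + 8)))) = 225] LHS negated; negate both sides ⇒ neg: -5*(-(-3*(x + 8))) = -225.
Step 2. [-5*(-(-3*(x + 8))) = -225] LHS = -5·(…); ÷-5 both sides. So div: -(-3*(x + 8)) = 45.
Step 3. [-(-3*(x + 8)) = 45] leading − — multiply by −1 ⇒ neg: -3*(x + 8) = -45.
Step 4. [-3*(x + 8) = -45] -3 out front; divide by -3 ⇒ div: x + 8 = 15.
Step 5. [x + 8 = 15] subtract 8: x sits inside (… + 8). So sub: x = 7.

Answer: x ∈ {7}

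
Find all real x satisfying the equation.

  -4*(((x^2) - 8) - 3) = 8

Step 1. [-4*(((x^2) - 8) - 3) = 8] leading coefficient -4: divide by -4, so div: ((x^2) - 8) - 3 = -2.
Step 2. [((x^2) - 8) - 3 = -2] 3 comes off first (add 3) ⇒ sub: (x^2) - 8 = 1.
Step 3. [(x^2) - 8 = 1] the outer -8 inverts by adding 8 ⇒ sub: x^2 = 9.
Step 4. [x^2 = 9] LHS squared, RHS 9 ≥ 0: apply √ (±). So sqrt: x = 3 or -3.

Answer: x ∈ {-3, 3}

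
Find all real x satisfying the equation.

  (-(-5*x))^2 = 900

Step 1. [(-(-5*x))^2 = 900] LHS squared, RHS 900 ≥ 0: apply √ (±), so sqrt: -(-5*x) = 30 or -30.
Step 2. [-(-5*x) = 30 or -30] leading − — multiply by −1 ⇒ neg: -5*x = -30 or 30.
Step 3. [-5*x = -30 or 30] divide by the outer -5. So div: x = 6 or -6.

Answer: x ∈ {-6, 6}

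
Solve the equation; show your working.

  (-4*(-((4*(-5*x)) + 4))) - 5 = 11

Step 1. [(-4*(-((4*(-5*x)) + 4))) - 5 = 11] -5 is outermost — add 5 both sides. So sub: -4*(-((4*(-5*x)) + 4)) = 16.
Step 2. [-4*(-((4*(-5*x)) + 4)) = 16] -4·(inner) — divide through by -4 ⇒ div: -((4*(-5*x)) + 4) = -4.
Step 3. [-((4*(-5*x)) + 4) = -4] flip signs both sides. So neg: (4*(-5*x)) + 4 = 4.
Step 4. [(4*(-5*x)) + 4 = 4] 4 comes off first (subtract 4). So sub: 4*(-5*x) = 0.
Step 5. [4*(-5*x) = 0] divide by the outer 4, so div: -5*x = 0.
Step 6. [-5*x = 0] leading coefficient -5: divide by -5. So div: x = 0.

Answer: x ∈ {0}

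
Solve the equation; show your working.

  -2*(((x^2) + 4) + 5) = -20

Step 1. [-2*(((x^2) + 4) + 5) = -20] leading coefficient -2: divide by -2, so div: ((x^2) + 4) + 5 = 10.
Step 2. [((x^2) + 4) + 5 = 10] subtract 5: x sits inside (… + 5). So sub: (x^2) + 4 = 5.
Step 3. [(x^2) + 4 = 5] the outer +4 inverts by subtracting 4, so sub: x^2 = 1.
Step 4. [x^2 = 1] √ both sides: 1 ≥ 0 gives two branches, so sqrt: x = 1 or -1.

Answer: x ∈ {-1, 1}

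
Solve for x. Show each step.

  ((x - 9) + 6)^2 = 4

Step 1. [((x - 9) + 6)^2 = 4] LHS squared, RHS 4 ≥ 0: apply √ (±) ⇒ sqrt: (x - 9) + 6 = 2 or -2.
Step 2. [(x - 9) + 6 = 2 or -2] the outer +6 inverts by subtracting 6, so sub: x - 9 = -4 or -8.
Step 3. [x - 9 = -4 or -8] -9 is outermost — add 9 both sides ⇒ sub: x = 5 or 1.

Answer: x ∈ {1, 5}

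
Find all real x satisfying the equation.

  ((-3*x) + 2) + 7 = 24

Step 1. [((-3*x) + 2) + 7 = 24] subtract 7: x sits inside (… + 7) ⇒ sub: (-3*x) + 2 = 17.
Step 2. [(-3*x) + 2 = 17] 2 comes off first (subtract 2). So sub: -3*x = 15.
Step 3. [-3*x = 15] divide by the outer -3. So div: x = -5.

Answer: x ∈ {-5}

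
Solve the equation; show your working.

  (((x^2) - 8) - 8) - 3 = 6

Step 1. [(((x^2) - 8) - 8) - 3 = 6] -3 is outermost — add 3 both sides ⇒ sub: ((x^2) - 8) - 8 = 9.
Step 2. [((x^2) - 8) - 8 = 9] -8 is outermost — add 8 both sides. So sub: (x^2) - 8 = 17.
Step 3. [(x^2) - 8 = 17] peel the -8: add 8 from each side ⇒ sub: x^2 = 25.
Step 4. [x^2 = 25] √ both sides: 25 ≥ 0 gives two branches. So sqrt: x = 5 or -5.

Answer: x ∈ {-5, 5}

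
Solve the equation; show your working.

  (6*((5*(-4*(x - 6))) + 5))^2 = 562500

Step 1. [(6*((5*(-4*(x - 6))) + 5))^2 = 562500] LHS squared, RHS 562500 ≥ 0: apply √ (±). So sqrt: 6*((5*(-4*(x - 6))) + 5) = 750 or -750.
Step 2. [6*((5*(-4*(x - 6))) + 5) = 750 or -750] divide by the outer 6 ⇒ div: (5*(-4*(x - 6))) + 5 = 125 or -125.
Step 3. [(5*(-4*(x - 6))) + 5 = 125 or -125] 5 | LHS and 5 | 125 or -125: pull 5 out, so factor: (-4*(x - 6)) + 1 = 25 or -25.
Step 4. [(-4*(x - 6)) + 1 = 25 or -25] subtract 1: x sits inside (… + 1) ⇒ sub: -4*(x - 6) = 24 or -26.
Step 5. [-4*(x - 6) = 24 or -26] LHS = -4·(…); ÷-4 both sides ⇒ div: x - 6 = -6 or 13/2.
Step 6. [x - 6 = -6 or 13/2] -6 is outermost — add 6 both sides, so sub: x = 0 or 25/2.

Answer: x ∈ {0, 25/2}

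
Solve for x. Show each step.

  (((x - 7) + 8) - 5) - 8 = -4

Step 1. [(((x - 7) + 8) - 5) - 8 = -4] -8 is outermost — add 8 both sides, so sub: ((x - 7) + 8) - 5 = 4.
Step 2. [((x - 7) + 8) - 5 = 4] peel the -5: add 5 from each side ⇒ sub: (x - 7) + 8 = 9.
Step 3. [(x - 7) + 8 = 9] the outer +8 inverts by subtracting 8 ⇒ sub: x - 7 = 1.
Step 4. [x - 7 = 1] the outer -7 inverts by adding 7 ⇒ sub: x = 8.

Answer: x ∈ {8}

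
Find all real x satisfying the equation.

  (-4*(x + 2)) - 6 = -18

Step 1. [(-4*(x + 2)) - 6 = -18] the outer -6 inverts by adding 6, so sub: -4*(x + 2) = -12.
Step 2. [-4*(x + 2) = -12] divide by the outer -4, so div: x + 2 = 3.
Step 3. [x + 2 = 3] the outer +2 inverts by subtracting 2. So sub: x = 1.

Answer: x ∈ {1}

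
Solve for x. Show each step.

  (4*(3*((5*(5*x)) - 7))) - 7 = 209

Step 1. [(4*(3*((5*(5*x)) - 7))) - 7 = 209] add 7: x sits inside (… - 7), so sub: 4*(3*((5*(5*x)) - 7)) = 216.
Step 2. [4*(3*((5*(5*x)) - 7)) = 216] 4·(inner) — divide through by 4 ⇒ div: 3*((5*(5*x)) - 7) = 54.
Step 3. [3*((5*(5*x)) - 7) = 54] LHS = 3·(…); ÷3 both sides. So div: (5*(5*x)) - 7 = 18.
Step 4. [(5*(5*x)) - 7 = 18] 7 comes off first (add 7), so sub: 5*(5*x) = 25.
Step 5. [5*(5*x) = 25] 5 out front; divide by 5, so div: 5*x = 5.
Step 6. [5*x = 5] divide by the outer 5 ⇒ div: x = 1.

Answer: x ∈ {1}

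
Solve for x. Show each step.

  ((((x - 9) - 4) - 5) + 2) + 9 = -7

Step 1. [((((x - 9) - 4) - 5) + 2) + 9 = -7] peel the +9: subtract 9 from each side, so sub: (((x - 9) - 4) - 5) + 2 = -16.
Step 2. [(((x - 9) - 4) - 5) + 2 = -16] 2 comes off first (subtract 2). So sub: ((x - 9) - 4) - 5 = -18.
Step 3. [((x - 9) - 4) - 5 = -18] -5 is outermost — add 5 both sides ⇒ sub: (x - 9) - 4 = -13.
Step 4. [(x - 9) - 4 = -13] -4 is outermost — add 4 both sides, so sub: x - 9 = -9.
Step 5. [x - 9 = -9] the outer -9 inverts by adding 9 ⇒ sub: x = 0.

Answer: x ∈ {0}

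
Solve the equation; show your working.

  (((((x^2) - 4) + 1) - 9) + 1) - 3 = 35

Step 1. [(((((x^2) - 4) + 1) - 9) + 1) - 3 = 35] peel the -3: add 3 from each side ⇒ sub: ((((x^2) - 4) + 1) - 9) + 1 = 38.
Step 2. [((((x^2) - 4) + 1) - 9) + 1 = 38] 1 comes off first (subtract 1). So sub: (((x^2) - 4) + 1) - 9 = 37.
Step 3. [(((x^2) - 4) + 1) - 9 = 37] 9 comes off first (add 9). So sub: ((x^2) - 4) + 1 = 46.
Step 4. [((x^2) - 4) + 1 = 46] +1 is outermost — subtract 1 both sides ⇒ sub: (x^2) - 4 = 45.
Step 5. [(x^2) - 4 = 45] the outer -4 inverts by adding 4. So sub: x^2 = 49.
Step 6. [x^2 = 49] LHS squared, RHS 49 ≥ 0: apply √ (±) ⇒ sqrt: x = 7 or -7.

Answer: x ∈ {-7, 7}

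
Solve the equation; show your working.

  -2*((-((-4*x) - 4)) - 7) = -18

Step 1. [-2*((-((-4*x) - 4)) - 7) = -18] divide by the outer -2 ⇒ div: (-((-4*x) - 4)) - 7 = 9.
Step 2. [(-((-4*x) - 4)) - 7 = 9] -7 is outermost — add 7 both sides ⇒ sub: -((-4*x) - 4) = 16.
Step 3. [-((-4*x) - 4) = 16] LHS negated; negate both sides, so neg: (-4*x) - 4 = -16.
Step 4. [(-4*x) - 4 = -16] peel the -4: add 4 from each side, so sub: -4*x = -12.
Step 5. [-4*x = -12] leading coefficient -4: divide by -4, so div: x = 3.

Answer: x ∈ {3}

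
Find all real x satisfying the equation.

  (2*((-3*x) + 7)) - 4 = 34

Step 1. [(2*((-3*x) + 7)) - 4 = 34] 2 divides every term; factor it out. So factor: ((-3*x) + 7) - 2 = 17.
Step 2. [((-3*x) + 7) - 2 = 17] the outer -2 inverts by adding 2. So sub: (-3*x) + 7 = 19.
Step 3. [(-3*x) + 7 = 19] 7 comes off first (subtract 7). So sub: -3*x = 12.
Step 4. [-3*x = 12] divide by the outer -3, so div: x = -4.

Answer: x ∈ {-4}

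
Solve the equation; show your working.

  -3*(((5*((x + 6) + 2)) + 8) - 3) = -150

Step 1. [-3*(((5*((x + 6) + 2)) + 8) - 3) = -150] leading coefficient -3: divide by -3. So div: ((5*((x + 6) + 2)) + 8) - 3 = 50.
Step 2. [((5*((x + 6) + 2)) + 8) - 3 = 50] add 3: x sits inside (… - 3), so sub: (5*((x + 6) + 2)) + 8 = 53.
Step 3. [(5*((x + 6) + 2)) + 8 = 53] the outer +8 inverts by subtracting 8, so sub: 5*((x + 6) + 2) = 45.
Step 4. [5*((x + 6) + 2) = 45] 5·(inner) — divide through by 5, so div: (x + 6) + 2 = 9.
Step 5. [(x + 6) + 2 = 9] 2 comes off first (subtract 2) ⇒ sub: x + 6 = 7.
Step 6. [x + 6 = 7] peel the +6: subtract 6 from each side ⇒ sub: x = 1.

Answer: x ∈ {1}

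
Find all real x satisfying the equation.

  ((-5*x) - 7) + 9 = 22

Step 1. [((-5*x) - 7) + 9 = 22] +9 is outermost — subtract 9 both sides ⇒ sub: (-5*x) - 7 = 13.
Step 2. [(-5*x) - 7 = 13] the outer -7 inverts by adding 7, so sub: -5*x = 20.
Step 3. [-5*x = 20] divide by the outer -5 ⇒ div: x = -4.

Answer: x ∈ {-4}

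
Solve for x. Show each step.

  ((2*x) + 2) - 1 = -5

Step 1. [((2*x) + 2) - 1 = -5] -1 is outermost — add 1 both sides ⇒ sub: (2*x) + 2 = -4.
Step 2. [(2*x) + 2 = -4] subtract 2: x sits inside (… + 2). So sub: 2*x = -6.
Step 3. [2*x = -6] LHS = 2·(…); ÷2 both sides. So div: x = -3.

Answer: x ∈ {-3}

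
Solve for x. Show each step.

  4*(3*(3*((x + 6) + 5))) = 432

Step 1. [4*(3*(3*((x + 6) + 5))) = 432] LHS = 4·(…); ÷4 both sides. So div: 3*(3*((x + 6) + 5)) = 108.
Step 2. [3*(3*((x + 6) + 5)) = 108] 3 out front; divide by 3 ⇒ div: 3*((x + 6) + 5) = 36.
Step 3. [3*((x + 6) + 5) = 36] 3·(inner) — divide through by 3 ⇒ div: (x + 6) + 5 = 12.
Step 4. [(x + 6) + 5 = 12] the outer +5 inverts by subtracting 5 ⇒ sub: x + 6 = 7.
Step 5. [x + 6 = 7] peel the +6: subtract 6 from each side, so sub: x = 1.

Answer: x ∈ {1}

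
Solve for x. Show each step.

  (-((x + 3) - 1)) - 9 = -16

Step 1. [(-((x + 3) - 1)) - 9 = -16] 9 comes off first (add 9) ⇒ sub: -((x + 3) - 1) = -7.
Step 2. [-((x + 3) - 1) = -7] LHS negated; negate both sides ⇒ neg: (x + 3) - 1 = 7.
Step 3. [(x + 3) - 1 = 7] the outer -1 inverts by adding 1, so sub: x + 3 = 8.
Step 4. [x + 3 = 8] 3 comes off first (subtract 3). So sub: x = 5.

Answer: x ∈ {5}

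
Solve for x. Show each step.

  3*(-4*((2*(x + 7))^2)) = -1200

Step 1. [3*(-4*((2*(x + 7))^2)) = -1200] 3·(inner) — divide through by 3. So div: -4*((2*(x + 7))^2) = -400.
Step 2. [-4*((2*(x + 7))^2) = -400] LHS = -4·(…); ÷-4 both sides. So div: (2*(x + 7))^2 = 100.
Step 3. [(2*(x + 7))^2 = 100] √ both sides: 100 ≥ 0 gives two branches, so sqrt: 2*(x + 7) = 10 or -10.
Step 4. [2*(x + 7) = 10 or -10] 2 out front; divide by 2. So div: x + 7 = 5 or -5.
Step 5. [x + 7 = 5 or -5] peel the +7: subtract 7 from each side. So sub: x = -2 or -12.

Answer: x ∈ {-12, -2}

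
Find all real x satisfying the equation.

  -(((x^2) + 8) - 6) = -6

Step 1. [-(((x^2) + 8) - 6) = -6] flip signs both sides, so neg: ((x^2) + 8) - 6 = 6.
Step 2. [((x^2) + 8) - 6 = 6] 6 comes off first (add 6). So sub: (x^2) + 8 = 12.
Step 3. [(x^2) + 8 = 12] peel the +8: subtract 8 from each side. So sub: x^2 = 4.
Step 4. [x^2 = 4] √ both sides: 4 ≥ 0 gives two branches ⇒ sqrt: x = 2 or -2.

Answer: x ∈ {-2, 2}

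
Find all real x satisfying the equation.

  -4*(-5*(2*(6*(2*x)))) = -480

Step 1. [-4*(-5*(2*(6*(2*x)))) = -480] divide by the outer -4. So div: -5*(2*(6*(2*x))) = 120.
Step 2. [-5*(2*(6*(2*x))) = 120] -5·(inner) — divide through by -5 ⇒ div: 2*(6*(2*x)) = -24.
Step 3. [2*(6*(2*x)) = -24] leading coefficient 2: divide by 2 ⇒ div: 6*(2*x) = -12.
Step 4. [6*(2*x) = -12] 6 out front; divide by 6 ⇒ div: 2*x = -2.
Step 5. [2*x = -2] LHS = 2·(…); ÷2 both sides, so div: x = -1.

Answer: x ∈ {-1}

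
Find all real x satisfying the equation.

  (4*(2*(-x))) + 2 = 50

Step 1. [(4*(2*(-x))) + 2 = 50] 2 comes off first (subtract 2). So sub: 4*(2*(-x)) = 48.
Step 2. [4*(2*(-x)) = 48] 4·(inner) — divide through by 4 ⇒ div: 2*(-x) = 12.
Step 3. [2*(-x) = 12] 2 out front; divide by 2 ⇒ div: -x = 6.
Step 4. [-x = 6] LHS negated; negate both sides. So neg: x = -6.

Answer: x ∈ {-6}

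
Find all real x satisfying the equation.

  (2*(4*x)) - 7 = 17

Step 1. [(2*(4*x)) - 7 = 17] add 7: x sits inside (… - 7) ⇒ sub: 2*(4*x) = 24.
Step 2. [2*(4*x) = 24] LHS = 2·(…); ÷2 both sides, so div: 4*x = 12.
Step 3. [4*x = 12] 4 out front; divide by 4, so div: x = 3.

Answer: x ∈ {3}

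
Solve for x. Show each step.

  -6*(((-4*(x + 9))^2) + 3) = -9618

Step 1. [-6*(((-4*(x + 9))^2) + 3) = -9618] -6 out front; divide by -6, so div: ((-4*(x + 9))^2) + 3 = 1603.
Step 2. [((-4*(x + 9))^2) + 3 = 1603] peel the +3: subtract 3 from each side. So sub: (-4*(x + 9))^2 = 1600.
Step 3. [(-4*(x + 9))^2 = 1600] LHS squared, RHS 1600 ≥ 0: apply √ (±), so sqrt: -4*(x + 9) = 40 or -40.
Step 4. [-4*(x + 9) = 40 or -40] LHS = -4·(…); ÷-4 both sides. So div: x + 9 = -10 or 10.
Step 5. [x + 9 = -10 or 10] subtract 9: x sits inside (… + 9). So sub: x = -19 or 1.

Answer: x ∈ {-19, 1}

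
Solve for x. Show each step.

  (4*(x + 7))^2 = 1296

Step 1. [(4*(x + 7))^2 = 1296] LHS squared, RHS 1296 ≥ 0: apply √ (±), so sqrt: 4*(x + 7) = 36 or -36.
Step 2. [4*(x + 7) = 36 or -36] leading coefficient 4: divide by 4. So div: x + 7 = 9 or -9.
Step 3. [x + 7 = 9 or -9] peel the +7: subtract 7 from each side ⇒ sub: x = 2 or -16.

Answer: x ∈ {-16, 2}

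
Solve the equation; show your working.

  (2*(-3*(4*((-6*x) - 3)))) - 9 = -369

Step 1. [(2*(-3*(4*((-6*x) - 3)))) - 9 = -369] peel the -9: add 9 from each side ⇒ sub: 2*(-3*(4*((-6*x) - 3))) = -360.
Step 2. [2*(-3*(4*((-6*x) - 3))) = -360] 2·(inner) — divide through by 2, so div: -3*(4*((-6*x) - 3)) = -180.
Step 3. [-3*(4*((-6*x) - 3)) = -180] divide by the outer -3, so div: 4*((-6*x) - 3) = 60.
Step 4. [4*((-6*x) - 3) = 60] divide by the outer 4. So div: (-6*x) - 3 = 15.
Step 5. [(-6*x) - 3 = 15] 3 comes off first (add 3). So sub: -6*x = 18.
Step 6. [-6*x = 18] leading coefficient -6: divide by -6, so div: x = -3.

Answer: x ∈ {-3}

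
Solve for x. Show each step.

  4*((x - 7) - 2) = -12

Step 1. [4*((x - 7) - 2) = -12] LHS = 4·(…); ÷4 both sides ⇒ div: (x - 7) - 2 = -3.
Step 2. [(x - 7) - 2 = -3] peel the -2: add 2 from each side ⇒ sub: x - 7 = -1.
Step 3. [x - 7 = -1] peel the -7: add 7 from each side, so sub: x = 6.

Answer: x ∈ {6}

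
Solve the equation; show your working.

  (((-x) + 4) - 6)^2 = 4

Step 1. [(((-x) + 4) - 6)^2 = 4] LHS squared, RHS 4 ≥ 0: apply √ (±) ⇒ sqrt: ((-x) + 4) - 6 = 2 or -2.
Step 2. [((-x) + 4) - 6 = 2 or -2] the outer -6 inverts by adding 6. So sub: (-x) + 4 = 8 or 4.
Step 3. [(-x) + 4 = 8 or 4] subtract 4: x sits inside (… + 4). So sub: -x = 4 or 0.
Step 4. [-x = 4 or 0] LHS negated; negate both sides, so neg: x = -4 or 0.

Answer: x ∈ {-4, 0}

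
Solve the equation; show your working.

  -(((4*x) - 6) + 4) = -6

Step 1. [-(((4*x) - 6) + 4) = -6] leading − — multiply by −1, so neg: ((4*x) - 6) + 4 = 6.
Step 2. [((4*x) - 6) + 4 = 6] 4 comes off first (subtract 4) ⇒ sub: (4*x) - 6 = 2.
Step 3. [(4*x) - 6 = 2] add 6: x sits inside (… - 6). So sub: 4*x = 8.
Step 4. [4*x = 8] leading coefficient 4: divide by 4. So div: x = 2.

Answer: x ∈ {2}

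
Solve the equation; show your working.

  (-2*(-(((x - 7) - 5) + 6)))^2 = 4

Step 1. [(-2*(-(((x - 7) - 5) + 6)))^2 = 4] 4 ≥ 0, LHS is (·)² — take ±√. So sqrt: -2*(-(((x - 7) - 5) + 6)) = 2 or -2.
Step 2. [-2*(-(((x - 7) - 5) + 6)) = 2 or -2] leading coefficient -2: divide by -2 ⇒ div: -(((x - 7) - 5) + 6) = -1 or 1.
Step 3. [-(((x - 7) - 5) + 6) = -1 or 1] LHS negated; negate both sides ⇒ neg: ((x - 7) - 5) + 6 = 1 or -1.
Step 4. [((x - 7) - 5) + 6 = 1 or -1] +6 is outermost — subtract 6 both sides. So sub: (x - 7) - 5 = -5 or -7.
Step 5. [(x - 7) - 5 = -5 or -7] add 5: x sits inside (… - 5), so sub: x - 7 = 0 or -2.
Step 6. [x - 7 = 0 or -2] add 7: x sits inside (… - 7) ⇒ sub: x = 7 or 5.

Answer: x ∈ {5, 7}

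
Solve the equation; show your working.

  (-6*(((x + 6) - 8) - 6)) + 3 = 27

Step 1. [(-6*(((x + 6) - 8) - 6)) + 3 = 27] +3 is outermost — subtract 3 both sides. So sub: -6*(((x + 6) - 8) - 6) = 24.
Step 2. [-6*(((x + 6) - 8) - 6) = 24] -6 out front; divide by -6 ⇒ div: ((x + 6) - 8) - 6 = -4.
Step 3. [((x + 6) - 8) - 6 = -4] add 6: x sits inside (… - 6) ⇒ sub: (x + 6) - 8 = 2.
Step 4. [(x + 6) - 8 = 2] peel the -8: add 8 from each side, so sub: x + 6 = 10.
Step 5. [x + 6 = 10] 6 comes off first (subtract 6). So sub: x = 4.

Answer: x ∈ {4}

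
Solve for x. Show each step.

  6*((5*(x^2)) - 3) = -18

Step 1. [6*((5*(x^2)) - 3) = -18] divide by the outer 6 ⇒ div: (5*(x^2)) - 3 = -3.
Step 2. [(5*(x^2)) - 3 = -3] 3 comes off first (add 3) ⇒ sub: 5*(x^2) = 0.
Step 3. [5*(x^2) = 0] divide by the outer 5. So div: x^2 = 0.
Step 4. [x^2 = 0] LHS squared, RHS 0 ≥ 0: apply √ (±) ⇒ sqrt: x = 0.

Answer: x ∈ {0}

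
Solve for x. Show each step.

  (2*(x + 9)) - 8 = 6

Step 1. [(2*(x + 9)) - 8 = 6] 2 divides every term; factor it out ⇒ factor: (x + 9) - 4 = 3.
Step 2. [(x + 9) - 4 = 3] the outer -4 inverts by adding 4 ⇒ sub: x + 9 = 7.
Step 3. [x + 9 = 7] +9 is outermost — subtract 9 both sides ⇒ sub: x = -2.

Answer: x ∈ {-2}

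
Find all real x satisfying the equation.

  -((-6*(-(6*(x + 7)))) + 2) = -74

Step 1. [-((-6*(-(6*(x + 7)))) + 2) = -74] leading − — multiply by −1 ⇒ neg: (-6*(-(6*(x + 7)))) + 2 = 74.
Step 2. [(-6*(-(6*(x + 7)))) + 2 = 74] 2 comes off first (subtract 2) ⇒ sub: -6*(-(6*(x + 7))) = 72.
Step 3. [-6*(-(6*(x + 7))) = 72] LHS = -6·(…); ÷-6 both sides. So div: -(6*(x + 7)) = -12.
Step 4. [-(6*(x + 7)) = -12] flip signs both sides ⇒ neg: 6*(x + 7) = 12.
Step 5. [6*(x + 7) = 12] LHS = 6·(…); ÷6 both sides. So div: x + 7 = 2.
Step 6. [x + 7 = 2] 7 comes off first (subtract 7), so sub: x = -5.

Answer: x ∈ {-5}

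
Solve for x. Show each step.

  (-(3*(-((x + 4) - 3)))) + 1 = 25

Step 1. [(-(3*(-((x + 4) - 3)))) + 1 = 25] subtract 1: x sits inside (… + 1) ⇒ sub: -(3*(-((x + 4) - 3))) = 24.
Step 2. [-(3*(-((x + 4) - 3))) = 24] flip signs both sides ⇒ neg: 3*(-((x + 4) - 3)) = -24.
Step 3. [3*(-((x + 4) - 3)) = -24] leading coefficient 3: divide by 3, so div: -((x + 4) - 3) = -8.
Step 4. [-((x + 4) - 3) = -8] flip signs both sides. So neg: (x + 4) - 3 = 8.
Step 5. [(x + 4) - 3 = 8] 3 comes off first (add 3) ⇒ sub: x + 4 = 11.
Step 6. [x + 4 = 11] the outer +4 inverts by subtracting 4 ⇒ sub: x = 7.

Answer: x ∈ {7}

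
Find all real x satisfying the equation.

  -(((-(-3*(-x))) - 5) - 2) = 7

Step 1. [-(((-(-3*(-x))) - 5) - 2) = 7] leading − — multiply by −1. So neg: ((-(-3*(-x))) - 5) - 2 = -7.
Step 2. [((-(-3*(-x))) - 5) - 2 = -7] the outer -2 inverts by adding 2, so sub: (-(-3*(-x))) - 5 = -5.
Step 3. [(-(-3*(-x))) - 5 = -5] -5 is outermost — add 5 both sides. So sub: -(-3*(-x)) = 0.
Step 4. [-(-3*(-x)) = 0] flip signs both sides. So neg: -3*(-x) = 0.
Step 5. [-3*(-x) = 0] -3·(inner) — divide through by -3. So div: -x = 0.
Step 6. [-x = 0] leading − — multiply by −1. So neg: x = 0.

Answer: x ∈ {0}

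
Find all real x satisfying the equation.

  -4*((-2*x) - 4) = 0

Step 1. [-4*((-2*x) - 4) = 0] leading coefficient -4: divide by -4, so div: (-2*x) - 4 = 0.
Step 2. [(-2*x) - 4 = 0] add 4: x sits inside (… - 4), so sub: -2*x = 4.
Step 3. [-2*x = 4] -2·(inner) — divide through by -2, so div: x = -2.

Answer: x ∈ {-2}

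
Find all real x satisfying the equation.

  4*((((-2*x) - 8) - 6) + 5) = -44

Step 1. [4*((((-2*x) - 8) - 6) + 5) = -44] LHS = 4·(…); ÷4 both sides, so div: (((-2*x) - 8) - 6) + 5 = -11.
Step 2. [(((-2*x) - 8) - 6) + 5 = -11] subtract 5: x sits inside (… + 5) ⇒ sub: ((-2*x) - 8) - 6 = -16.
Step 3. [((-2*x) - 8) - 6 = -16] peel the -6: add 6 from each side, so sub: (-2*x) - 8 = -10.
Step 4. [(-2*x) - 8 = -10] add 8: x sits inside (… - 8). So sub: -2*x = -2.
Step 5. [-2*x = -2] divide by the outer -2, so div: x = 1.

Answer: x ∈ {1}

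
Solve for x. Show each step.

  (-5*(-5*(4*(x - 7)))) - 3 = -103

Step 1. [(-5*(-5*(4*(x - 7)))) - 3 = -103] add 3: x sits inside (… - 3), so sub: -5*(-5*(4*(x - 7))) = -100.
Step 2. [-5*(-5*(4*(x - 7))) = -100] -5 out front; divide by -5 ⇒ div: -5*(4*(x - 7)) = 20.
Step 3. [-5*(4*(x - 7)) = 20] leading coefficient -5: divide by -5 ⇒ div: 4*(x - 7) = -4.
Step 4. [4*(x - 7) = -4] leading coefficient 4: divide by 4 ⇒ div: x - 7 = -1.
Step 5. [x - 7 = -1] peel the -7: add 7 from each side ⇒ sub: x = 6.

Answer: x ∈ {6}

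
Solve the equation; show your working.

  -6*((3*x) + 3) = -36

Step 1. [-6*((3*x) + 3) = -36] -6 out front; divide by -6, so div: (3*x) + 3 = 6.
Step 2. [(3*x) + 3 = 6] 3 | LHS and 3 | 6: pull 3 out. So factor: x + 1 = 2.
Step 3. [x + 1 = 2] subtract 1: x sits inside (… + 1), so sub: x = 1.

Answer: x ∈ {1}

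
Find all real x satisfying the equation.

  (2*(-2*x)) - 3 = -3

Step 1. [(2*(-2*x)) - 3 = -3] peel the -3: add 3 from each side, so sub: 2*(-2*x) = 0.
Step 2. [2*(-2*x) = 0] 2·(inner) — divide through by 2 ⇒ div: -2*x = 0.
Step 3. [-2*x = 0] -2 out front; divide by -2 ⇒ div: x = 0.

Answer: x ∈ {0}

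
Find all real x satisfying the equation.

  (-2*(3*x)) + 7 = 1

Step 1. [(-2*(3*x)) + 7 = 1] the outer +7 inverts by subtracting 7. So sub: -2*(3*x) = -6.
Step 2. [-2*(3*x) = -6] -2 out front; divide by -2. So div: 3*x = 3.
Step 3. [3*x = 3] leading coefficient 3: divide by 3. So div: x = 1.

Answer: x ∈ {1}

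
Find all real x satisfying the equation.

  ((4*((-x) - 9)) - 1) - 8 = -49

Step 1. [((4*((-x) - 9)) - 1) - 8 = -49] -8 is outermost — add 8 both sides ⇒ sub: (4*((-x) - 9)) - 1 = -41.
Step 2. [(4*((-x) - 9)) - 1 = -41] peel the -1: add 1 from each side, so sub: 4*((-x) - 9) = -40.
Step 3. [4*((-x) - 9) = -40] 4·(inner) — divide through by 4 ⇒ div: (-x) - 9 = -10.
Step 4. [(-x) - 9 = -10] the outer -9 inverts by adding 9 ⇒ sub: -x = -1.
Step 5. [-x = -1] flip signs both sides, so neg: x = 1.

Answer: x ∈ {1}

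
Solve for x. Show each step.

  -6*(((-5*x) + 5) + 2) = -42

Step 1. [-6*(((-5*x) + 5) + 2) = -42] -6·(inner) — divide through by -6. So div: ((-5*x) + 5) + 2 = 7.
Step 2. [((-5*x) + 5) + 2 = 7] peel the +2: subtract 2 from each side ⇒ sub: (-5*x) + 5 = 5.
Step 3. [(-5*x) + 5 = 5] subtract 5: x sits inside (… + 5), so sub: -5*x = 0.
Step 4. [-5*x = 0] leading coefficient -5: divide by -5, so div: x = 0.

Answer: x ∈ {0}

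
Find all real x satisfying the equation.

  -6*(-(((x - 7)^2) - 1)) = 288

Step 1. [-6*(-(((x - 7)^2) - 1)) = 288] divide by the outer -6, so div: -(((x - 7)^2) - 1) = -48.
Step 2. [-(((x - 7)^2) - 1) = -48] leading − — multiply by −1. So neg: ((x - 7)^2) - 1 = 48.
Step 3. [((x - 7)^2) - 1 = 48] the outer -1 inverts by adding 1. So sub: (x - 7)^2 = 49.
Step 4. [(x - 7)^2 = 49] 49 ≥ 0, LHS is (·)² — take ±√, so sqrt: x - 7 = 7 or -7.
Step 5. [x - 7 = 7 or -7] the outer -7 inverts by adding 7, so sub: x = 14 or 0.

Answer: x ∈ {0, 14}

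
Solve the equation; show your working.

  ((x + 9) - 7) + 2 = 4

Step 1. [((x + 9) - 7) + 2 = 4] subtract 2: x sits inside (… + 2). So sub: (x + 9) - 7 = 2.
Step 2. [(x + 9) - 7 = 2] add 7: x sits inside (… - 7) ⇒ sub: x + 9 = 9.
Step 3. [x + 9 = 9] 9 comes off first (subtract 9), so sub: x = 0.

Answer: x ∈ {0}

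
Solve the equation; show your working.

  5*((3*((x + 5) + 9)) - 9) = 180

Step 1. [5*((3*((x + 5) + 9)) - 9) = 180] leading coefficient 5: divide by 5 ⇒ div: (3*((x + 5) + 9)) - 9 = 36.
Step 2. [(3*((x + 5) + 9)) - 9 = 36] 3 | LHS and 3 | 36: pull 3 out ⇒ factor: ((x + 5) + 9) - 3 = 12.
Step 3. [((x + 5) + 9) - 3 = 12] -3 is outermost — add 3 both sides. So sub: (x + 5) + 9 = 15.
Step 4. [(x + 5) + 9 = 15] subtract 9: x sits inside (… + 9) ⇒ sub: x + 5 = 6.
Step 5. [x + 5 = 6] the outer +5 inverts by subtracting 5, so sub: x = 1.

Answer: x ∈ {1}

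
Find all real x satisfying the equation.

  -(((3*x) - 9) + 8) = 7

Step 1. [-(((3*x) - 9) + 8) = 7] flip signs both sides, so neg: ((3*x) - 9) + 8 = -7.
Step 2. [((3*x) - 9) + 8 = -7] 8 comes off first (subtract 8) ⇒ sub: (3*x) - 9 = -15.
Step 3. [(3*x) - 9 = -15] 3 divides every term; factor it out, so factor: x - 3 = -5.
Step 4. [x - 3 = -5] -3 is outermost — add 3 both sides ⇒ sub: x = -2.

Answer: x ∈ {-2}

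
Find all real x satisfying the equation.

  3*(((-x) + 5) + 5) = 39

Step 1. [3*(((-x) + 5) + 5) = 39] 3·(inner) — divide through by 3. So div: ((-x) + 5) + 5 = 13.
Step 2. [((-x) + 5) + 5 = 13] subtract 5: x sits inside (… + 5), so sub: (-x) + 5 = 8.
Step 3. [(-x) + 5 = 8] the outer +5 inverts by subtracting 5. So sub: -x = 3.
Step 4. [-x = 3] flip signs both sides. So neg: x = -3.

Answer: x ∈ {-3}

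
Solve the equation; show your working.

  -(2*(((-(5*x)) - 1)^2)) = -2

Step 1. [-(2*(((-(5*x)) - 1)^2)) = -2] flip signs both sides, so neg: 2*(((-(5*x)) - 1)^2) = 2.
Step 2. [2*(((-(5*x)) - 1)^2) = 2] leading coefficient 2: divide by 2. So div: ((-(5*x)) - 1)^2 = 1.
Step 3. [((-(5*x)) - 1)^2 = 1] √ both sides: 1 ≥ 0 gives two branches. So sqrt: (-(5*x)) - 1 = 1 or -1.
Step 4. [(-(5*x)) - 1 = 1 or -1] -1 is outermost — add 1 both sides, so sub: -(5*x) = 2 or 0.
Step 5. [-(5*x) = 2 or 0] leading − — multiply by −1. So neg: 5*x = -2 or 0.
Step 6. [5*x = -2 or 0] LHS = 5·(…); ÷5 both sides. So div: x = -2/5 or 0.

Answer: x ∈ {-2/5, 0}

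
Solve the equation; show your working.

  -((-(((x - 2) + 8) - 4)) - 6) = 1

Step 1. [-((-(((x - 2) + 8) - 4)) - 6) = 1] LHS negated; negate both sides. So neg: (-(((x - 2) + 8) - 4)) - 6 = -1.
Step 2. [(-(((x - 2) + 8) - 4)) - 6 = -1] 6 comes off first (add 6) ⇒ sub: -(((x - 2) + 8) - 4) = 5.
Step 3. [-(((x - 2) + 8) - 4) = 5] flip signs both sides, so neg: ((x - 2) + 8) - 4 = -5.
Step 4. [((x - 2) + 8) - 4 = -5] add 4: x sits inside (… - 4). So sub: (x - 2) + 8 = -1.
Step 5. [(x - 2) + 8 = -1] the outer +8 inverts by subtracting 8 ⇒ sub: x - 2 = -9.
Step 6. [x - 2 = -9] 2 comes off first (add 2). So sub: x = -7.

Answer: x ∈ {-7}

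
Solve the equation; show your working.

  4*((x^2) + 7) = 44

Step 1. [4*((x^2) + 7) = 44] 4·(inner) — divide through by 4 ⇒ div: (x^2) + 7 = 11.
Step 2. [(x^2) + 7 = 11] 7 comes off first (subtract 7), so sub: x^2 = 4.
Step 3. [x^2 = 4] √ both sides: 4 ≥ 0 gives two branches, so sqrt: x = 2 or -2.

Answer: x ∈ {-2, 2}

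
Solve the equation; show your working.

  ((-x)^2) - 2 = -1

Step 1. [((-x)^2) - 2 = -1] 2 comes off first (add 2). So sub: (-x)^2 = 1.
Step 2. [(-x)^2 = 1] LHS squared, RHS 1 ≥ 0: apply √ (±) ⇒ sqrt: -x = 1 or -1.
Step 3. [-x = 1 or -1] flip signs both sides. So neg: x = -1 or 1.

Answer: x ∈ {-1, 1}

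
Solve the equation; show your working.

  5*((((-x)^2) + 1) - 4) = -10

Step 1. [5*((((-x)^2) + 1) - 4) = -10] 5·(inner) — divide through by 5, so div: (((-x)^2) + 1) - 4 = -2.
Step 2. [(((-x)^2) + 1) - 4 = -2] -4 is outermost — add 4 both sides, so sub: ((-x)^2) + 1 = 2.
Step 3. [((-x)^2) + 1 = 2] peel the +1: subtract 1 from each side ⇒ sub: (-x)^2 = 1.
Step 4. [(-x)^2 = 1] LHS squared, RHS 1 ≥ 0: apply √ (±). So sqrt: -x = 1 or -1.
Step 5. [-x = 1 or -1] flip signs both sides. So neg: x = -1 or 1.

Answer: x ∈ {-1, 1}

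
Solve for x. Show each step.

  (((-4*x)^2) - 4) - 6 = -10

Step 1. [(((-4*x)^2) - 4) - 6 = -10] peel the -6: add 6 from each side ⇒ sub: ((-4*x)^2) - 4 = -4.
Step 2. [((-4*x)^2) - 4 = -4] -4 is outermost — add 4 both sides. So sub: (-4*x)^2 = 0.
Step 3. [(-4*x)^2 = 0] LHS squared, RHS 0 ≥ 0: apply √ (±) ⇒ sqrt: -4*x = 0.
Step 4. [-4*x = 0] -4 out front; divide by -4. So div: x = 0.

Answer: x ∈ {0}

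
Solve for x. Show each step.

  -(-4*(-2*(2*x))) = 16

Step 1. [-(-4*(-2*(2*x))) = 16] leading − — multiply by −1. So neg: -4*(-2*(2*x)) = -16.
Step 2. [-4*(-2*(2*x)) = -16] divide by the outer -4 ⇒ div: -2*(2*x) = 4.
Step 3. [-2*(2*x) = 4] divide by the outer -2. So div: 2*x = -2.
Step 4. [2*x = -2] LHS = 2·(…); ÷2 both sides ⇒ div: x = -1.

Answer: x ∈ {-1}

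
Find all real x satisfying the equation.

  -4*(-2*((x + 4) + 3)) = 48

Step 1. [-4*(-2*((x + 4) + 3)) = 48] -4·(inner) — divide through by -4, so div: -2*((x + 4) + 3) = -12.
Step 2. [-2*((x + 4) + 3) = -12] LHS = -2·(…); ÷-2 both sides. So div: (x + 4) + 3 = 6.
Step 3. [(x + 4) + 3 = 6] peel the +3: subtract 3 from each side ⇒ sub: x + 4 = 3.
Step 4. [x + 4 = 3] 4 comes off first (subtract 4). So sub: x = -1.

Answer: x ∈ {-1}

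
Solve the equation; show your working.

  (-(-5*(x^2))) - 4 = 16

Step 1. [(-(-5*(x^2))) - 4 = 16] -4 is outermost — add 4 both sides, so sub: -(-5*(x^2)) = 20.
Step 2. [-(-5*(x^2)) = 20] leading − — multiply by −1 ⇒ neg: -5*(x^2) = -20.
Step 3. [-5*(x^2) = -20] -5·(inner) — divide through by -5. So div: x^2 = 4.
Step 4. [x^2 = 4] √ both sides: 4 ≥ 0 gives two branches ⇒ sqrt: x = 2 or -2.

Answer: x ∈ {-2, 2}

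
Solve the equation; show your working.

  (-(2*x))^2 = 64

Step 1. [(-(2*x))^2 = 64] √ both sides: 64 ≥ 0 gives two branches, so sqrt: -(2*x) = 8 or -8.
Step 2. [-(2*x) = 8 or -8] LHS negated; negate both sides ⇒ neg: 2*x = -8 or 8.
Step 3. [2*x = -8 or 8] divide by the outer 2. So div: x = -4 or 4.

Answer: x ∈ {-4, 4}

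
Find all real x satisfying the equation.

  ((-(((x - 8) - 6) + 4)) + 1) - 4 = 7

Step 1. [((-(((x - 8) - 6) + 4)) + 1) - 4 = 7] -4 is outermost — add 4 both sides ⇒ sub: (-(((x - 8) - 6) + 4)) + 1 = 11.
Step 2. [(-(((x - 8) - 6) + 4)) + 1 = 11] peel the +1: subtract 1 from each side ⇒ sub: -(((x - 8) - 6) + 4) = 10.
Step 3. [-(((x - 8) - 6) + 4) = 10] leading − — multiply by −1 ⇒ neg: ((x - 8) - 6) + 4 = -10.
Step 4. [((x - 8) - 6) + 4 = -10] 4 comes off first (subtract 4) ⇒ sub: (x - 8) - 6 = -14.
Step 5. [(x - 8) - 6 = -14] -6 is outermost — add 6 both sides, so sub: x - 8 = -8.
Step 6. [x - 8 = -8] peel the -8: add 8 from each side ⇒ sub: x = 0.

Answer: x ∈ {0}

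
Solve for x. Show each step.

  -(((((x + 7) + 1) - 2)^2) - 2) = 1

Step 1. [-(((((x + 7) + 1) - 2)^2) - 2) = 1] leading − — multiply by −1, so neg: ((((x + 7) + 1) - 2)^2) - 2 = -1.
Step 2. [((((x + 7) + 1) - 2)^2) - 2 = -1] the outer -2 inverts by adding 2 ⇒ sub: (((x + 7) + 1) - 2)^2 = 1.
Step 3. [(((x + 7) + 1) - 2)^2 = 1] 1 ≥ 0, LHS is (·)² — take ±√, so sqrt: ((x + 7) + 1) - 2 = 1 or -1.
Step 4. [((x + 7) + 1) - 2 = 1 or -1] peel the -2: add 2 from each side. So sub: (x + 7) + 1 = 3 or 1.
Step 5. [(x + 7) + 1 = 3 or 1] the outer +1 inverts by subtracting 1 ⇒ sub: x + 7 = 2 or 0.
Step 6. [x + 7 = 2 or 0] subtract 7: x sits inside (… + 7). So sub: x = -5 or -7.

Answer: x ∈ {-7, -5}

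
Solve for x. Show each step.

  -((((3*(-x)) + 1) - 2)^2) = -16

Step 1. [-((((3*(-x)) + 1) - 2)^2) = -16] leading − — multiply by −1 ⇒ neg: (((3*(-x)) + 1) - 2)^2 = 16.
Step 2. [(((3*(-x)) + 1) - 2)^2 = 16] 16 ≥ 0, LHS is (·)² — take ±√, so sqrt: ((3*(-x)) + 1) - 2 = 4 or -4.
Step 3. [((3*(-x)) + 1) - 2 = 4 or -4] peel the -2: add 2 from each side. So sub: (3*(-x)) + 1 = 6 or -2.
Step 4. [(3*(-x)) + 1 = 6 or -2] the outer +1 inverts by subtracting 1, so sub: 3*(-x) = 5 or -3.
Step 5. [3*(-x) = 5 or -3] LHS = 3·(…); ÷3 both sides, so div: -x = 5/3 or -1.
Step 6. [-x = 5/3 or -1] LHS negated; negate both sides ⇒ neg: x = -5/3 or 1.

Answer: x ∈ {-5/3, 1}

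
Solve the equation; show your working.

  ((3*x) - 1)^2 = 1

Step 1. [((3*x) - 1)^2 = 1] √ both sides: 1 ≥ 0 gives two branches. So sqrt: (3*x) - 1 = 1 or -1.
Step 2. [(3*x) - 1 = 1 or -1] the outer -1 inverts by adding 1 ⇒ sub: 3*x = 2 or 0.
Step 3. [3*x = 2 or 0] LHS = 3·(…); ÷3 both sides. So div: x = 2/3 or 0.

Answer: x ∈ {0, 2/3}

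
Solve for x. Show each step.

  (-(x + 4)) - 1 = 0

Step 1. [(-(x + 4)) - 1 = 0] add 1: x sits inside (… - 1), so sub: -(x + 4) = 1.
Step 2. [-(x + 4) = 1] leading − — multiply by −1 ⇒ neg: x + 4 = -1.
Step 3. [x + 4 = -1] subtract 4: x sits inside (… + 4), so sub: x = -5.

Answer: x ∈ {-5}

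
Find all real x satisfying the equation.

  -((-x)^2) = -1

Step 1. [-((-x)^2) = -1] LHS negated; negate both sides, so neg: (-x)^2 = 1.
Step 2. [(-x)^2 = 1] LHS squared, RHS 1 ≥ 0: apply √ (±) ⇒ sqrt: -x = 1 or -1.
Step 3. [-x = 1 or -1] flip signs both sides. So neg: x = -1 or 1.

Answer: x ∈ {-1, 1}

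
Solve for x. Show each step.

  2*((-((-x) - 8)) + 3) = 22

Step 1. [2*((-((-x) - 8)) + 3) = 22] divide by the outer 2 ⇒ div: (-((-x) - 8)) + 3 = 11.
Step 2. [(-((-x) - 8)) + 3 = 11] subtract 3: x sits inside (… + 3) ⇒ sub: -((-x) - 8) = 8.
Step 3. [-((-x) - 8) = 8] flip signs both sides, so neg: (-x) - 8 = -8.
Step 4. [(-x) - 8 = -8] the outer -8 inverts by adding 8. So sub: -x = 0.
Step 5. [-x = 0] leading − — multiply by −1, so neg: x = 0.

Answer: x ∈ {0}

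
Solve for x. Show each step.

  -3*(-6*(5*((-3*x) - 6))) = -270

Step 1. [-3*(-6*(5*((-3*x) - 6))) = -270] -3·(inner) — divide through by -3, so div: -6*(5*((-3*x) - 6)) = 90.
Step 2. [-6*(5*((-3*x) - 6)) = 90] -6·(inner) — divide through by -6. So div: 5*((-3*x) - 6) = -15.
Step 3. [5*((-3*x) - 6) = -15] 5·(inner) — divide through by 5, so div: (-3*x) - 6 = -3.
Step 4. [(-3*x) - 6 = -3] -6 is outermost — add 6 both sides ⇒ sub: -3*x = 3.
Step 5. [-3*x = 3] -3 out front; divide by -3, so div: x = -1.

Answer: x ∈ {-1}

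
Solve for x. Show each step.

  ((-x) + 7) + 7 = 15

Step 1. [((-x) + 7) + 7 = 15] 7 comes off first (subtract 7). So sub: (-x) + 7 = 8.
Step 2. [(-x) + 7 = 8] +7 is outermost — subtract 7 both sides ⇒ sub: -x = 1.
Step 3. [-x = 1] flip signs both sides. So neg: x = -1.

Answer: x ∈ {-1}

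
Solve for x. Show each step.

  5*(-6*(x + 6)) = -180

Step 1. [5*(-6*(x + 6)) = -180] 5·(inner) — divide through by 5 ⇒ div: -6*(x + 6) = -36.
Step 2. [-6*(x + 6) = -36] -6 out front; divide by -6 ⇒ div: x + 6 = 6.
Step 3. [x + 6 = 6] subtract 6: x sits inside (… + 6). So sub: x = 0.

Answer: x ∈ {0}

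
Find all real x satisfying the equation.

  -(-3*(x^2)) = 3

Step 1. [-(-3*(x^2)) = 3] flip signs both sides ⇒ neg: -3*(x^2) = -3.
Step 2. [-3*(x^2) = -3] -3 out front; divide by -3, so div: x^2 = 1.
Step 3. [x^2 = 1] √ both sides: 1 ≥ 0 gives two branches. So sqrt: x = 1 or -1.

Answer: x ∈ {-1, 1}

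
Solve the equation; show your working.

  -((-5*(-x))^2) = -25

Step 1. [-((-5*(-x))^2) = -25] flip signs both sides, so neg: (-5*(-x))^2 = 25.
Step 2. [(-5*(-x))^2 = 25] 25 ≥ 0, LHS is (·)² — take ±√ ⇒ sqrt: -5*(-x) = 5 or -5.
Step 3. [-5*(-x) = 5 or -5] divide by the outer -5. So div: -x = -1 or 1.
Step 4. [-x = -1 or 1] flip signs both sides, so neg: x = 1 or -1.

Answer: x ∈ {-1, 1}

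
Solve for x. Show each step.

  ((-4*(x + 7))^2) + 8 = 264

Step 1. [((-4*(x + 7))^2) + 8 = 264] peel the +8: subtract 8 from each side, so sub: (-4*(x + 7))^2 = 256.
Step 2. [(-4*(x + 7))^2 = 256] LHS squared, RHS 256 ≥ 0: apply √ (±), so sqrt: -4*(x + 7) = 16 or -16.
Step 3. [-4*(x + 7) = 16 or -16] -4 out front; divide by -4 ⇒ div: x + 7 = -4 or 4.
Step 4. [x + 7 = -4 or 4] 7 comes off first (subtract 7) ⇒ sub: x = -11 or -3.

Answer: x ∈ {-11, -3}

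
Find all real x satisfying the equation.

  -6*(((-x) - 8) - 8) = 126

Step 1. [-6*(((-x) - 8) - 8) = 126] LHS = -6·(…); ÷-6 both sides, so div: ((-x) - 8) - 8 = -21.
Step 2. [((-x) - 8) - 8 = -21] 8 comes off first (add 8), so sub: (-x) - 8 = -13.
Step 3. [(-x) - 8 = -13] the outer -8 inverts by adding 8. So sub: -x = -5.
Step 4. [-x = -5] LHS negated; negate both sides. So neg: x = 5.

Answer: x ∈ {5}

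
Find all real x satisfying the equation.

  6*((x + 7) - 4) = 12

Step 1. [6*((x + 7) - 4) = 12] 6·(inner) — divide through by 6, so div: (x + 7) - 4 = 2.
Step 2. [(x + 7) - 4 = 2] 4 comes off first (add 4). So sub: x + 7 = 6.
Step 3. [x + 7 = 6] peel the +7: subtract 7 from each side, so sub: x = -1.

Answer: x ∈ {-1}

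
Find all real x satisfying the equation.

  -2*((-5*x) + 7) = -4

Step 1. [-2*((-5*x) + 7) = -4] leading coefficient -2: divide by -2, so div: (-5*x) + 7 = 2.
Step 2. [(-5*x) + 7 = 2] subtract 7: x sits inside (… + 7) ⇒ sub: -5*x = -5.
Step 3. [-5*x = -5] -5·(inner) — divide through by -5, so div: x = 1.

Answer: x ∈ {1}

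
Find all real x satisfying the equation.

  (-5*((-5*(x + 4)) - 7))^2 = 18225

Step 1. [(-5*((-5*(x + 4)) - 7))^2 = 18225] 18225 ≥ 0, LHS is (·)² — take ±√. So sqrt: -5*((-5*(x + 4)) - 7) = 135 or -135.
Step 2. [-5*((-5*(x + 4)) - 7) = 135 or -135] leading coefficient -5: divide by -5 ⇒ div: (-5*(x + 4)) - 7 = -27 or 27.
Step 3. [(-5*(x + 4)) - 7 = -27 or 27] peel the -7: add 7 from each side. So sub: -5*(x + 4) = -20 or 34.
Step 4. [-5*(x + 4) = -20 or 34] -5·(inner) — divide through by -5 ⇒ div: x + 4 = 4 or -34/5.
Step 5. [x + 4 = 4 or -34/5] +4 is outermost — subtract 4 both sides. So sub: x = 0 or -54/5.

Answer: x ∈ {-54/5, 0}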